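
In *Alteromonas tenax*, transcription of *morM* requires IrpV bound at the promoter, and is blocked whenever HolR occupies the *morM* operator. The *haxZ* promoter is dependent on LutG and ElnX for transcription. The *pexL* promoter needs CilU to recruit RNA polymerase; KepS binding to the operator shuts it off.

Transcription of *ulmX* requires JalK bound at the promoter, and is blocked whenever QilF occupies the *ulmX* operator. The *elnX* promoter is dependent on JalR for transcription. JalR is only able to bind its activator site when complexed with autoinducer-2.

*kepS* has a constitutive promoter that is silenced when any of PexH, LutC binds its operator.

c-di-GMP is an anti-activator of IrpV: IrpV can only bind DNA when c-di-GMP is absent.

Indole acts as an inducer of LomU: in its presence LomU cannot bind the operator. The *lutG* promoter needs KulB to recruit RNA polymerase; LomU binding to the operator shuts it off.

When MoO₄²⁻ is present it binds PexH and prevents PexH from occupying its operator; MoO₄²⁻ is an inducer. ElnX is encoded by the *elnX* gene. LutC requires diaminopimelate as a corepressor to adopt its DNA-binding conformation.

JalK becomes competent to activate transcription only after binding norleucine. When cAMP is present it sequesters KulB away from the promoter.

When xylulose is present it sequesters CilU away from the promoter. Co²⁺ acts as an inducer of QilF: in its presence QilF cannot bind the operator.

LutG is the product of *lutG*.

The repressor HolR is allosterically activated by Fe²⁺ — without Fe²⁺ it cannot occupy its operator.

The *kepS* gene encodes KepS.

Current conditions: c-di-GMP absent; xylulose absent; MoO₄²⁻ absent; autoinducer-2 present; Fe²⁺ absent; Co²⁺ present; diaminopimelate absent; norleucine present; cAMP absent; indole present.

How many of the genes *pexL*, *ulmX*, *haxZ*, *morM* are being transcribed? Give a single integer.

Xylulose is absent, so CilU is active.
MoO₄²⁻ is absent, so PexH is active.
Diaminopimelate is absent, so LutC is inactive.
With repressor PexH bound, *kepS* is not transcribed.
So KepS is not produced.
No repressor is bound and CilU is active, so *pexL* is transcribed.
→ *pexL* is ON.
Co²⁺ is present, so QilF is inactive.
Norleucine is present, so JalK is active.
No repressor is bound and JalK is active, so *ulmX* is transcribed.
→ *ulmX* is ON.
Indole is present, so LomU is inactive.
cAMP is absent, so KulB is active.
No repressor is bound and KulB is active, so *lutG* is transcribed.
So LutG is produced and active.
Autoinducer-2 is present, so JalR is active.
No repressor is bound and JalR is active, so *elnX* is transcribed.
So ElnX is produced and active.
No repressor is bound and LutG and ElnX are active, so *haxZ* is transcribed.
→ *haxZ* is ON.
c-di-GMP is absent, so IrpV is active.
Fe²⁺ is absent, so HolR is inactive.
No repressor is bound and IrpV is active, so *morM* is transcribed.
→ *morM* is ON.
4 of the 4 genes are transcribed.

4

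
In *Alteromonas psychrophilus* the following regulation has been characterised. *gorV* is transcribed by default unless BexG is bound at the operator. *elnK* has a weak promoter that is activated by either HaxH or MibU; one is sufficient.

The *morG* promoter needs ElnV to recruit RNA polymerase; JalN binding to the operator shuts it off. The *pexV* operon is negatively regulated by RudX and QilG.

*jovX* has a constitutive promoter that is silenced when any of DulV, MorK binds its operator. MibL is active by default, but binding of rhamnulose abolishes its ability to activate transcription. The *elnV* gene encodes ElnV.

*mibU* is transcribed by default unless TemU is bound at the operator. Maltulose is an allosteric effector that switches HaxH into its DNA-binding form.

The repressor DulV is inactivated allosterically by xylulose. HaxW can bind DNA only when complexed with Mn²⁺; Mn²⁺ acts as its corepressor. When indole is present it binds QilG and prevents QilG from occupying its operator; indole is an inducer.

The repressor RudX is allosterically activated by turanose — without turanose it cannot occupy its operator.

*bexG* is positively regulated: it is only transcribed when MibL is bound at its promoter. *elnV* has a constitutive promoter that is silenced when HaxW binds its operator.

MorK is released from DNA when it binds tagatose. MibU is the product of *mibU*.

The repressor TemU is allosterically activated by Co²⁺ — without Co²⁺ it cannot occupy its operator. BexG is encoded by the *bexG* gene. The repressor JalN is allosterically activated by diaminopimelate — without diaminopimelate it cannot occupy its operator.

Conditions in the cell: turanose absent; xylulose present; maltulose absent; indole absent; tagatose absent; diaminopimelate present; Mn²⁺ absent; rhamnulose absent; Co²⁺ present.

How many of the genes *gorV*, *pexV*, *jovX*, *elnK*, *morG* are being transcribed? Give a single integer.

Rhamnulose is absent, so MibL is active.
No repressor is bound and MibL is active, so *bexG* is transcribed.
So BexG is produced and active.
With repressor BexG bound, *gorV* is not transcribed.
→ *gorV* is OFF.
Turanose is absent, so RudX is inactive.
Indole is absent, so QilG is active.
With repressor QilG bound, *pexV* is not transcribed.
→ *pexV* is OFF.
Xylulose is present, so DulV is inactive.
Tagatose is absent, so MorK is active.
With repressor MorK bound, *jovX* is not transcribed.
→ *jovX* is OFF.
Maltulose is absent, so HaxH is inactive.
Co²⁺ is present, so TemU is active.
With repressor TemU bound, *mibU* is not transcribed.
So MibU is not produced.
No activator is available at the *elnK* promoter, so *elnK* is not transcribed.
→ *elnK* is OFF.
Mn²⁺ is absent, so HaxW is inactive.
With no repressor bound, *elnV* is transcribed.
So ElnV is produced and active.
Diaminopimelate is present, so JalN is active.
With repressor JalN bound, *morG* is not transcribed.
→ *morG* is OFF.
0 of the 5 genes are transcribed.

0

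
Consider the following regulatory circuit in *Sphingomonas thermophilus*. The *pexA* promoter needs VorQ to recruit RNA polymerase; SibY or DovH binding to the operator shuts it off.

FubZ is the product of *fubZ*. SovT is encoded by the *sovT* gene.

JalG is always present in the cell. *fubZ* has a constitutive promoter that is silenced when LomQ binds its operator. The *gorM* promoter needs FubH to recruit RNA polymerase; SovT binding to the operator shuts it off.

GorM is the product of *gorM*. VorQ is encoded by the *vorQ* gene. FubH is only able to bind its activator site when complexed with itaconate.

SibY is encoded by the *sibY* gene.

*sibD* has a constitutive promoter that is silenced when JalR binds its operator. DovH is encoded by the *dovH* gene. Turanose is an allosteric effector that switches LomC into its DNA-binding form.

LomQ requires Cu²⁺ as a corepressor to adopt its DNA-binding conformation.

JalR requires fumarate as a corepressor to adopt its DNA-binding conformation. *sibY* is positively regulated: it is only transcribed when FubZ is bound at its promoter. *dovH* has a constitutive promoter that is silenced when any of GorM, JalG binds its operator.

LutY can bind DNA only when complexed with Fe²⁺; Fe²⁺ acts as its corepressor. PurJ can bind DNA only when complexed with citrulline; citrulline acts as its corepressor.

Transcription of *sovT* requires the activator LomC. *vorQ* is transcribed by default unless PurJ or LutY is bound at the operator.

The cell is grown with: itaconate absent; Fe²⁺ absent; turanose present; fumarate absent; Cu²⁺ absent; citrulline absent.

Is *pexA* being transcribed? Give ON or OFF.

OFF

Citrulline is absent, so PurJ is inactive.
Fe²⁺ is absent, so LutY is inactive.
With no repressor bound, *vorQ* is transcribed.
So VorQ is produced and active.
Cu²⁺ is absent, so LomQ is inactive.
With no repressor bound, *fubZ* is transcribed.
So FubZ is produced and active.
No repressor is bound and FubZ is active, so *sibY* is transcribed.
So SibY is produced and active.
Turanose is present, so LomC is active.
No repressor is bound and LomC is active, so *sovT* is transcribed.
So SovT is produced and active.
Itaconate is absent, so FubH is inactive.
With repressor SovT bound, *gorM* is not transcribed.
So GorM is not produced.
JalG is produced constitutively and is active.
With repressor JalG bound, *dovH* is not transcribed.
So DovH is not produced.
With repressor SibY bound, *pexA* is not transcribed.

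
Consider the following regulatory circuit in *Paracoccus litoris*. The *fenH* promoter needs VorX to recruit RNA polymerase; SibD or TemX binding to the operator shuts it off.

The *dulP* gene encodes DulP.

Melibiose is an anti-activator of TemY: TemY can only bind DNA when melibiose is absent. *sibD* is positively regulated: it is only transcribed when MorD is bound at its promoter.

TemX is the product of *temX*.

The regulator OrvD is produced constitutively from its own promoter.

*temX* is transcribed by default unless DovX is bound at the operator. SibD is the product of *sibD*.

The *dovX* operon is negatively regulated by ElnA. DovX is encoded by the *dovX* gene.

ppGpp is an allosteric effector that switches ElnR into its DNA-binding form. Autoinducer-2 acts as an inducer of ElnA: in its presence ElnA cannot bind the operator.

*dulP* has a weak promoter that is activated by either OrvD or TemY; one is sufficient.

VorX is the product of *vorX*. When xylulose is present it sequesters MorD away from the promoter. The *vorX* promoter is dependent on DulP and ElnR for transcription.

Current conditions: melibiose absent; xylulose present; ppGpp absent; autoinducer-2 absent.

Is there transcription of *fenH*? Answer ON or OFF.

OrvD is produced constitutively and is active.
Melibiose is absent, so TemY is active.
Activator OrvD is present, so *dulP* is transcribed.
So DulP is produced and active.
ppGpp is absent, so ElnR is inactive.
Required activator ElnR is absent, so *vorX* is not transcribed.
So VorX is not produced.
Xylulose is present, so MorD is inactive.
Required activator MorD is absent, so *sibD* is not transcribed.
So SibD is not produced.
Autoinducer-2 is absent, so ElnA is active.
With repressor ElnA bound, *dovX* is not transcribed.
So DovX is not produced.
With no repressor bound, *temX* is transcribed.
So TemX is produced and active.
With repressor TemX bound, *fenH* is not transcribed.

OFF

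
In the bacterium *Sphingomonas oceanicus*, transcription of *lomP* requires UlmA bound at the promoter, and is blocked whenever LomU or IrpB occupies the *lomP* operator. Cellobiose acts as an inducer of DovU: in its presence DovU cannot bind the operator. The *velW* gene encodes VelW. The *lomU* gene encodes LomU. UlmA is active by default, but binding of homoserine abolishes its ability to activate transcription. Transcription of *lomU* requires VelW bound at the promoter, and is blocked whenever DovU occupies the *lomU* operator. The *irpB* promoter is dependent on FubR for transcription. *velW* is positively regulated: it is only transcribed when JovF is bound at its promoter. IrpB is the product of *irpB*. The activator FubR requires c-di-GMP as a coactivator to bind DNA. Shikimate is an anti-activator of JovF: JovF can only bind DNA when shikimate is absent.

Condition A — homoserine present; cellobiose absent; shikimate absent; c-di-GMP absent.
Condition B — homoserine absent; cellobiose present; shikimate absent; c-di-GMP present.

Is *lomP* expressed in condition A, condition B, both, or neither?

Condition A:
Homoserine is present, so UlmA is inactive.
Cellobiose is absent, so DovU is active.
Shikimate is absent, so JovF is active.
No repressor is bound and JovF is active, so *velW* is transcribed.
So VelW is produced and active.
With repressor DovU bound, *lomU* is not transcribed.
So LomU is not produced.
c-di-GMP is absent, so FubR is inactive.
Required activator FubR is absent, so *irpB* is not transcribed.
So IrpB is not produced.
Required activator UlmA is absent, so *lomP* is not transcribed.
→ *lomP* is OFF in A.
Condition B:
Homoserine is absent, so UlmA is active.
Cellobiose is present, so DovU is inactive.
Shikimate is absent, so JovF is active.
No repressor is bound and JovF is active, so *velW* is transcribed.
So VelW is produced and active.
No repressor is bound and VelW is active, so *lomU* is transcribed.
So LomU is produced and active.
c-di-GMP is present, so FubR is active.
No repressor is bound and FubR is active, so *irpB* is transcribed.
So IrpB is produced and active.
With repressor LomU bound, *lomP* is not transcribed.
→ *lomP* is OFF in B.

neither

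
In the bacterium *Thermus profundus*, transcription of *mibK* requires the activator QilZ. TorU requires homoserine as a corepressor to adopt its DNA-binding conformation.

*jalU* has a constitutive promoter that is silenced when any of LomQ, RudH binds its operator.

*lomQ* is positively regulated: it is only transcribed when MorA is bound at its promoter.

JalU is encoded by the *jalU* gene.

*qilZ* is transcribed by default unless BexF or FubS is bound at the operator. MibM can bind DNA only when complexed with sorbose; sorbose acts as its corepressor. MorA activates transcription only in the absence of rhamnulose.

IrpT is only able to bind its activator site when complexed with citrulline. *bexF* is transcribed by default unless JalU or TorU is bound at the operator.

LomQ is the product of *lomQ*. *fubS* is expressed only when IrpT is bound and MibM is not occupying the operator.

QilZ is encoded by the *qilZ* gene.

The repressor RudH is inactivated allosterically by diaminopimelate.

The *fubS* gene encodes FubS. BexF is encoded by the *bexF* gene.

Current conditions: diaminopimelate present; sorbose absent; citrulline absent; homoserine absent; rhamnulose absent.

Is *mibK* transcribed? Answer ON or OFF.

OFF

Rhamnulose is absent, so MorA is active.
No repressor is bound and MorA is active, so *lomQ* is transcribed.
So LomQ is produced and active.
Diaminopimelate is present, so RudH is inactive.
With repressor LomQ bound, *jalU* is not transcribed.
So JalU is not produced.
Homoserine is absent, so TorU is inactive.
With no repressor bound, *bexF* is transcribed.
So BexF is produced and active.
Sorbose is absent, so MibM is inactive.
Citrulline is absent, so IrpT is inactive.
Required activator IrpT is absent, so *fubS* is not transcribed.
So FubS is not produced.
With repressor BexF bound, *qilZ* is not transcribed.
So QilZ is not produced.
Required activator QilZ is absent, so *mibK* is not transcribed.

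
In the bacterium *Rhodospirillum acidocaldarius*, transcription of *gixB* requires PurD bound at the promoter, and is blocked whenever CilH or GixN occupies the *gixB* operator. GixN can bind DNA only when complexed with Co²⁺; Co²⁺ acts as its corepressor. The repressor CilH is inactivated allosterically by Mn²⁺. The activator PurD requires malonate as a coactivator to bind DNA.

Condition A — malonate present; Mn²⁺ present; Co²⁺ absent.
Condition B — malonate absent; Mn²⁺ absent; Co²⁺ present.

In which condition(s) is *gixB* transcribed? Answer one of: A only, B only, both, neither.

Condition A:
Malonate is present, so PurD is active.
Mn²⁺ is present, so CilH is inactive.
Co²⁺ is absent, so GixN is inactive.
No repressor is bound and PurD is active, so *gixB* is transcribed.
→ *gixB* is ON in A.
Condition B:
Malonate is absent, so PurD is inactive.
Mn²⁺ is absent, so CilH is active.
Co²⁺ is present, so GixN is active.
With repressor CilH bound, *gixB* is not transcribed.
→ *gixB* is OFF in B.

A only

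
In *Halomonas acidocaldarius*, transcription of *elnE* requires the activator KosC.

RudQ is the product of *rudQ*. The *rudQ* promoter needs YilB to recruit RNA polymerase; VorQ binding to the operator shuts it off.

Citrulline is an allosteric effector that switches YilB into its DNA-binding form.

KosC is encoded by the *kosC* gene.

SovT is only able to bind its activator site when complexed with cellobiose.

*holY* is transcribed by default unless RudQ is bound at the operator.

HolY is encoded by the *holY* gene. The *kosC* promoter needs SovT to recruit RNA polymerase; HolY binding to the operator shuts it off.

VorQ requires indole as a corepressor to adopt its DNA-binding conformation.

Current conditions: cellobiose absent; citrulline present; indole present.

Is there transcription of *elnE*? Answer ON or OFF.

OFF

Indole is present, so VorQ is active.
Citrulline is present, so YilB is active.
With repressor VorQ bound, *rudQ* is not transcribed.
So RudQ is not produced.
With no repressor bound, *holY* is transcribed.
So HolY is produced and active.
Cellobiose is absent, so SovT is inactive.
With repressor HolY bound, *kosC* is not transcribed.
So KosC is not produced.
Required activator KosC is absent, so *elnE* is not transcribed.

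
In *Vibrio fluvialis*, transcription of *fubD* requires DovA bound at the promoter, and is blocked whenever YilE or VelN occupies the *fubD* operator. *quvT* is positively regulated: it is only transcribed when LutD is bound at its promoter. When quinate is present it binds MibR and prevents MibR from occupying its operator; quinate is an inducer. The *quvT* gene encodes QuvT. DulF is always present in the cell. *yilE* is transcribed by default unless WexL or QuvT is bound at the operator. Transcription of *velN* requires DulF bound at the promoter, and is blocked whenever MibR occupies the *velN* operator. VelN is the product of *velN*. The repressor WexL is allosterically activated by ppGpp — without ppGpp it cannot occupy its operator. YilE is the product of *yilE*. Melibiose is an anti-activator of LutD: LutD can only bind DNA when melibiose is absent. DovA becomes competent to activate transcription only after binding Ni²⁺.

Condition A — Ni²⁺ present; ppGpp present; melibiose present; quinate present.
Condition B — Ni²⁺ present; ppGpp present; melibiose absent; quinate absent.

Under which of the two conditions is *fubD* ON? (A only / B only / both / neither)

B only

Condition A:
Ni²⁺ is present, so DovA is active.
ppGpp is present, so WexL is active.
Melibiose is present, so LutD is inactive.
Required activator LutD is absent, so *quvT* is not transcribed.
So QuvT is not produced.
With repressor WexL bound, *yilE* is not transcribed.
So YilE is not produced.
DulF is produced constitutively and is active.
Quinate is present, so MibR is inactive.
No repressor is bound and DulF is active, so *velN* is transcribed.
So VelN is produced and active.
With repressor VelN bound, *fubD* is not transcribed.
→ *fubD* is OFF in A.
Condition B:
Ni²⁺ is present, so DovA is active.
ppGpp is present, so WexL is active.
Melibiose is absent, so LutD is active.
No repressor is bound and LutD is active, so *quvT* is transcribed.
So QuvT is produced and active.
With repressor WexL bound, *yilE* is not transcribed.
So YilE is not produced.
DulF is produced constitutively and is active.
Quinate is absent, so MibR is active.
With repressor MibR bound, *velN* is not transcribed.
So VelN is not produced.
No repressor is bound and DovA is active, so *fubD* is transcribed.
→ *fubD* is ON in B.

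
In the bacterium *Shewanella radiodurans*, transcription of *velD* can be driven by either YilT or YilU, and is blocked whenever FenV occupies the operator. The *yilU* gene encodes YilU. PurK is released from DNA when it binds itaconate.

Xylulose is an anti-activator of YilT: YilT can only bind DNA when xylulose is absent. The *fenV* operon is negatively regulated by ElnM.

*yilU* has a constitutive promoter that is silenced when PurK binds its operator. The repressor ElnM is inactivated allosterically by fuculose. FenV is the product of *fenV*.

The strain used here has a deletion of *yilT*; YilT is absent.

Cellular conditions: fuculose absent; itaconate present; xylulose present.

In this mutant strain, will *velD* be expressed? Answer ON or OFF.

YilT is non-functional in this strain, so it has no effect.
Itaconate is present, so PurK is inactive.
With no repressor bound, *yilU* is transcribed.
So YilU is produced and active.
Fuculose is absent, so ElnM is active.
With repressor ElnM bound, *fenV* is not transcribed.
So FenV is not produced.
Activator YilU is present, so *velD* is transcribed.

ON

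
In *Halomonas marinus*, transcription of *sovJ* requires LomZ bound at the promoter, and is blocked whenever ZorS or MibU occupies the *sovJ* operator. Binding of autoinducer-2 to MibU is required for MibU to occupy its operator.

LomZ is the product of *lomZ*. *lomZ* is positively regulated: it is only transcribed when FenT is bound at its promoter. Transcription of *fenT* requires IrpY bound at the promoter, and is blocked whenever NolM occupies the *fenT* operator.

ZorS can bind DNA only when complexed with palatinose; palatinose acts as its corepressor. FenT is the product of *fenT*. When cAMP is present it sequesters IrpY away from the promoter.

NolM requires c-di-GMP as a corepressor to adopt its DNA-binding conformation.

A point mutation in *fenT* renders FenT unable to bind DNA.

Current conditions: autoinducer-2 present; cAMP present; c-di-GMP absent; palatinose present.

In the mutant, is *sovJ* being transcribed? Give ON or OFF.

OFF

Palatinose is present, so ZorS is active.
FenT is non-functional in this strain, so it has no effect.
Required activator FenT is absent, so *lomZ* is not transcribed.
So LomZ is not produced.
Autoinducer-2 is present, so MibU is active.
With repressor ZorS bound, *sovJ* is not transcribed.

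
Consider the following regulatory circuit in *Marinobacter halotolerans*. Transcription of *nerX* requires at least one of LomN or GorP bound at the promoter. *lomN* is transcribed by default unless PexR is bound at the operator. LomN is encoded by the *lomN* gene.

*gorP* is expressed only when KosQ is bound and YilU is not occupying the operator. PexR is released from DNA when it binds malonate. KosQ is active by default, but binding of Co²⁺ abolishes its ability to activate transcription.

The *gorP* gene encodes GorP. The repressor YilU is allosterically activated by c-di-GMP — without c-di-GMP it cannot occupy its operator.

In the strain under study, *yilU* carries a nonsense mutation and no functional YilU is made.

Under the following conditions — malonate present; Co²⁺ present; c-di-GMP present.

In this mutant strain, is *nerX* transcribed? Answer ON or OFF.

ON

Malonate is present, so PexR is inactive.
With no repressor bound, *lomN* is transcribed.
So LomN is produced and active.
Co²⁺ is present, so KosQ is inactive.
YilU is non-functional in this strain, so it has no effect.
Required activator KosQ is absent, so *gorP* is not transcribed.
So GorP is not produced.
Activator LomN is present, so *nerX* is transcribed.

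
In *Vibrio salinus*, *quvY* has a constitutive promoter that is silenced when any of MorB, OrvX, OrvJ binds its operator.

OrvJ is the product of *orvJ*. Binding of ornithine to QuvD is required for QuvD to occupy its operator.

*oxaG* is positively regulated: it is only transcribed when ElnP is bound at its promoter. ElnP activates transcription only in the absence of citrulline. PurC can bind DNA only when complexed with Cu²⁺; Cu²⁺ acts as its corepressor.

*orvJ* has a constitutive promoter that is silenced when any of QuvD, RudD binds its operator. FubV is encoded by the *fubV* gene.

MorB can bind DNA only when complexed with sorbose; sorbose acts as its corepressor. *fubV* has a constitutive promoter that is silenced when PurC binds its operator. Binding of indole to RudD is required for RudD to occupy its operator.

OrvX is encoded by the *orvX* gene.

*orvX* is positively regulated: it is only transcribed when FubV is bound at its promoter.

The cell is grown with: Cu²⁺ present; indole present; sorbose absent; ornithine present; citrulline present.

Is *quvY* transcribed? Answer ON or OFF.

ON

Sorbose is absent, so MorB is inactive.
Cu²⁺ is present, so PurC is active.
With repressor PurC bound, *fubV* is not transcribed.
So FubV is not produced.
Required activator FubV is absent, so *orvX* is not transcribed.
So OrvX is not produced.
Ornithine is present, so QuvD is active.
Indole is present, so RudD is active.
With repressor QuvD bound, *orvJ* is not transcribed.
So OrvJ is not produced.
With no repressor bound, *quvY* is transcribed.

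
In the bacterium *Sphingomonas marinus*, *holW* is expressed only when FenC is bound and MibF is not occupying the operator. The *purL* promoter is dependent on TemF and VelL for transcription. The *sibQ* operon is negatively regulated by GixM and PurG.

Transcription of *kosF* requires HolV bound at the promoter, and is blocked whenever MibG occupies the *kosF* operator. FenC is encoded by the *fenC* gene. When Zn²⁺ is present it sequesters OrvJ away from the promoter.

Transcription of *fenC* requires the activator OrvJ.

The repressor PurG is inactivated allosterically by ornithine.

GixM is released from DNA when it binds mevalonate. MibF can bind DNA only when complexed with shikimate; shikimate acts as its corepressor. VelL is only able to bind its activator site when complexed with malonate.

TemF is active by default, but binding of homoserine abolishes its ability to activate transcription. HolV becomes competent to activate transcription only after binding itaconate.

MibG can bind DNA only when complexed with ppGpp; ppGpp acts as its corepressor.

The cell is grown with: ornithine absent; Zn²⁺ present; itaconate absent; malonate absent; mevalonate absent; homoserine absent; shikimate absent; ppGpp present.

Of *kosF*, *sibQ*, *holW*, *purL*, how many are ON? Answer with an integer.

ppGpp is present, so MibG is active.
Itaconate is absent, so HolV is inactive.
With repressor MibG bound, *kosF* is not transcribed.
→ *kosF* is OFF.
Mevalonate is absent, so GixM is active.
Ornithine is absent, so PurG is active.
With repressor GixM bound, *sibQ* is not transcribed.
→ *sibQ* is OFF.
Zn²⁺ is present, so OrvJ is inactive.
Required activator OrvJ is absent, so *fenC* is not transcribed.
So FenC is not produced.
Shikimate is absent, so MibF is inactive.
Required activator FenC is absent, so *holW* is not transcribed.
→ *holW* is OFF.
Homoserine is absent, so TemF is active.
Malonate is absent, so VelL is inactive.
Required activator VelL is absent, so *purL* is not transcribed.
→ *purL* is OFF.
0 of the 4 genes are transcribed.

0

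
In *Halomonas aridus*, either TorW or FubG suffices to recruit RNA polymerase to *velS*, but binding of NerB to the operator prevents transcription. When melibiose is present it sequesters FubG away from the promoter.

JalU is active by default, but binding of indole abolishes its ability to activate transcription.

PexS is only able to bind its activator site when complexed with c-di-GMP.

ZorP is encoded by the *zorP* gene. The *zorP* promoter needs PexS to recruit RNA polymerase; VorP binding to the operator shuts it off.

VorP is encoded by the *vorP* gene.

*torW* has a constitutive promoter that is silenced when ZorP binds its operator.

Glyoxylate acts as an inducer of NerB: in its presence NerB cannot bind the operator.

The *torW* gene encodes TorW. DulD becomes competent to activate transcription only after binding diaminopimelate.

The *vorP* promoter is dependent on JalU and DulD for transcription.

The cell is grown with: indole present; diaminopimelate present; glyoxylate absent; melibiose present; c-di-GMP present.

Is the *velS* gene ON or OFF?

c-di-GMP is present, so PexS is active.
Indole is present, so JalU is inactive.
Diaminopimelate is present, so DulD is active.
Required activator JalU is absent, so *vorP* is not transcribed.
So VorP is not produced.
No repressor is bound and PexS is active, so *zorP* is transcribed.
So ZorP is produced and active.
With repressor ZorP bound, *torW* is not transcribed.
So TorW is not produced.
Melibiose is present, so FubG is inactive.
Glyoxylate is absent, so NerB is active.
With repressor NerB bound, *velS* is not transcribed.

OFF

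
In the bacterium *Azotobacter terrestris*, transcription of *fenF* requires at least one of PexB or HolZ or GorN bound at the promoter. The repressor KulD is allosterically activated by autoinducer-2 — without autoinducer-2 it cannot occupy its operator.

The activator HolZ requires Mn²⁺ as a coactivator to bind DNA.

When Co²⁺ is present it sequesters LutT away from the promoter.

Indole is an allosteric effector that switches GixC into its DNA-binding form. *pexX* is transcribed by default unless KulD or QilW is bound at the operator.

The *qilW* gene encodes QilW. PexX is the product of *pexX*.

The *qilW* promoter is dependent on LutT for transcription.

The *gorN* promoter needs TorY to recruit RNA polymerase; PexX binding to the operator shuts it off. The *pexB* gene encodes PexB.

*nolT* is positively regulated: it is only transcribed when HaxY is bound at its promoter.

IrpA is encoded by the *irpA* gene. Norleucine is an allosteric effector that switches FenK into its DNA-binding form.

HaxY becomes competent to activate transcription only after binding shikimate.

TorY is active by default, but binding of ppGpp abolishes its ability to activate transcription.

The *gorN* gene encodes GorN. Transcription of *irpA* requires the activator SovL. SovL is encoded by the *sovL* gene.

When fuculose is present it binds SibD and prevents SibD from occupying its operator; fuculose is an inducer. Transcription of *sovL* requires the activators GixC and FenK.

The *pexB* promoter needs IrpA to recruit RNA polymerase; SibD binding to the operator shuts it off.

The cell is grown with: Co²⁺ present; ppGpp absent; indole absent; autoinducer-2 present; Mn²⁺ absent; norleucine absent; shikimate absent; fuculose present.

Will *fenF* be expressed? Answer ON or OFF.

Fuculose is present, so SibD is inactive.
Indole is absent, so GixC is inactive.
Norleucine is absent, so FenK is inactive.
Required activator GixC is absent, so *sovL* is not transcribed.
So SovL is not produced.
Required activator SovL is absent, so *irpA* is not transcribed.
So IrpA is not produced.
Required activator IrpA is absent, so *pexB* is not transcribed.
So PexB is not produced.
Mn²⁺ is absent, so HolZ is inactive.
ppGpp is absent, so TorY is active.
Autoinducer-2 is present, so KulD is active.
Co²⁺ is present, so LutT is inactive.
Required activator LutT is absent, so *qilW* is not transcribed.
So QilW is not produced.
With repressor KulD bound, *pexX* is not transcribed.
So PexX is not produced.
No repressor is bound and TorY is active, so *gorN* is transcribed.
So GorN is produced and active.
Activator GorN is present, so *fenF* is transcribed.

ON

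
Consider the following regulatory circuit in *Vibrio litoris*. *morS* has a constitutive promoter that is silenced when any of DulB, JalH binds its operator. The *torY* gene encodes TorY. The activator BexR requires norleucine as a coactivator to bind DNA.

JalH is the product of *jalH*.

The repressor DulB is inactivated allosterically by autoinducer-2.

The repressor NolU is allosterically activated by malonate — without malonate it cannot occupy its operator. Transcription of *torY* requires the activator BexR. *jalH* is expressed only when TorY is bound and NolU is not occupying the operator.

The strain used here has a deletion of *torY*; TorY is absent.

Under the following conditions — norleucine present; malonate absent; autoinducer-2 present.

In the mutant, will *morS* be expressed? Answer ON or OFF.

Autoinducer-2 is present, so DulB is inactive.
TorY is non-functional in this strain, so it has no effect.
Malonate is absent, so NolU is inactive.
Required activator TorY is absent, so *jalH* is not transcribed.
So JalH is not produced.
With no repressor bound, *morS* is transcribed.

ON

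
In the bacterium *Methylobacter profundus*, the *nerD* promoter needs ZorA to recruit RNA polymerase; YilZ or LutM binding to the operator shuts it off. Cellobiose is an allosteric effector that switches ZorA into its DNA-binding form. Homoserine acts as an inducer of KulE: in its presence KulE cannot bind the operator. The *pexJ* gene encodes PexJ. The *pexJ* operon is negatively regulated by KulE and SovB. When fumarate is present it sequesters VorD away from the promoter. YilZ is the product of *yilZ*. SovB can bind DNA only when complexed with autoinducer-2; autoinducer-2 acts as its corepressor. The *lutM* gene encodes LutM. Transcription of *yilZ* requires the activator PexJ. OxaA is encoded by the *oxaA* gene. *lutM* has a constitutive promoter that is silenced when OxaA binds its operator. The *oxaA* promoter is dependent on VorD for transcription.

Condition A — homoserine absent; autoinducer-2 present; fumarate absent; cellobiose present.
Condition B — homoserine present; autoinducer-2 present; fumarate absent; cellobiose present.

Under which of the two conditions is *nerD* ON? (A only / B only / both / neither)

both

Condition A:
Homoserine is absent, so KulE is active.
Autoinducer-2 is present, so SovB is active.
With repressor KulE bound, *pexJ* is not transcribed.
So PexJ is not produced.
Required activator PexJ is absent, so *yilZ* is not transcribed.
So YilZ is not produced.
Fumarate is absent, so VorD is active.
No repressor is bound and VorD is active, so *oxaA* is transcribed.
So OxaA is produced and active.
With repressor OxaA bound, *lutM* is not transcribed.
So LutM is not produced.
Cellobiose is present, so ZorA is active.
No repressor is bound and ZorA is active, so *nerD* is transcribed.
→ *nerD* is ON in A.
Condition B:
Homoserine is present, so KulE is inactive.
Autoinducer-2 is present, so SovB is active.
With repressor SovB bound, *pexJ* is not transcribed.
So PexJ is not produced.
Required activator PexJ is absent, so *yilZ* is not transcribed.
So YilZ is not produced.
Fumarate is absent, so VorD is active.
No repressor is bound and VorD is active, so *oxaA* is transcribed.
So OxaA is produced and active.
With repressor OxaA bound, *lutM* is not transcribed.
So LutM is not produced.
Cellobiose is present, so ZorA is active.
No repressor is bound and ZorA is active, so *nerD* is transcribed.
→ *nerD* is ON in B.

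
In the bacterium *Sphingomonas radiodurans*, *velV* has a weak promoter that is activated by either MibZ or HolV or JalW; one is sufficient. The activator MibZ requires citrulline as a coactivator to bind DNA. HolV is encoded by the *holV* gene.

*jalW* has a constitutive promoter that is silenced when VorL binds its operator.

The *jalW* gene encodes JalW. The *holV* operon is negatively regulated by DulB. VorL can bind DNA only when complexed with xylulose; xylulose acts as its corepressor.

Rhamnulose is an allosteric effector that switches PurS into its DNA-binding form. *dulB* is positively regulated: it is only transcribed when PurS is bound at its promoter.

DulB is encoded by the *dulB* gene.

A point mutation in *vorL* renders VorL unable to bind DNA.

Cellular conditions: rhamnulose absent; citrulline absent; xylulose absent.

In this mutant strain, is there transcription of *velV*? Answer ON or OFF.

Citrulline is absent, so MibZ is inactive.
Rhamnulose is absent, so PurS is inactive.
Required activator PurS is absent, so *dulB* is not transcribed.
So DulB is not produced.
With no repressor bound, *holV* is transcribed.
So HolV is produced and active.
VorL is non-functional in this strain, so it has no effect.
With no repressor bound, *jalW* is transcribed.
So JalW is produced and active.
Activator HolV is present, so *velV* is transcribed.

ON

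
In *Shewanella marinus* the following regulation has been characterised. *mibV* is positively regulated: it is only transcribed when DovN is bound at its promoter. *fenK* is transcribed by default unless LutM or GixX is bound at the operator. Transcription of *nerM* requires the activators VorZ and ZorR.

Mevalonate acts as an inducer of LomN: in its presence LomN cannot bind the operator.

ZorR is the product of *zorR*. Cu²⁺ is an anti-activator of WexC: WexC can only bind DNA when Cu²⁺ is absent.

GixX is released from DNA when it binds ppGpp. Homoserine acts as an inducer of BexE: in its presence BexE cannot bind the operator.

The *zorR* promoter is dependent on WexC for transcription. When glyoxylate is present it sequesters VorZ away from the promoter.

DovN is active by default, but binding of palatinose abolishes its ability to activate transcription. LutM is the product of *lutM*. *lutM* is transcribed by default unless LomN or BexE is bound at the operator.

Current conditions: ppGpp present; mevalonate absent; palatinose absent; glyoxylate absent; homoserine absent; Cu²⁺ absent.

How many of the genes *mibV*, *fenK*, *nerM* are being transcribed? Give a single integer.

Palatinose is absent, so DovN is active.
No repressor is bound and DovN is active, so *mibV* is transcribed.
→ *mibV* is ON.
Mevalonate is absent, so LomN is active.
Homoserine is absent, so BexE is active.
With repressor LomN bound, *lutM* is not transcribed.
So LutM is not produced.
ppGpp is present, so GixX is inactive.
With no repressor bound, *fenK* is transcribed.
→ *fenK* is ON.
Glyoxylate is absent, so VorZ is active.
Cu²⁺ is absent, so WexC is active.
No repressor is bound and WexC is active, so *zorR* is transcribed.
So ZorR is produced and active.
No repressor is bound and VorZ and ZorR are active, so *nerM* is transcribed.
→ *nerM* is ON.
3 of the 3 genes are transcribed.

3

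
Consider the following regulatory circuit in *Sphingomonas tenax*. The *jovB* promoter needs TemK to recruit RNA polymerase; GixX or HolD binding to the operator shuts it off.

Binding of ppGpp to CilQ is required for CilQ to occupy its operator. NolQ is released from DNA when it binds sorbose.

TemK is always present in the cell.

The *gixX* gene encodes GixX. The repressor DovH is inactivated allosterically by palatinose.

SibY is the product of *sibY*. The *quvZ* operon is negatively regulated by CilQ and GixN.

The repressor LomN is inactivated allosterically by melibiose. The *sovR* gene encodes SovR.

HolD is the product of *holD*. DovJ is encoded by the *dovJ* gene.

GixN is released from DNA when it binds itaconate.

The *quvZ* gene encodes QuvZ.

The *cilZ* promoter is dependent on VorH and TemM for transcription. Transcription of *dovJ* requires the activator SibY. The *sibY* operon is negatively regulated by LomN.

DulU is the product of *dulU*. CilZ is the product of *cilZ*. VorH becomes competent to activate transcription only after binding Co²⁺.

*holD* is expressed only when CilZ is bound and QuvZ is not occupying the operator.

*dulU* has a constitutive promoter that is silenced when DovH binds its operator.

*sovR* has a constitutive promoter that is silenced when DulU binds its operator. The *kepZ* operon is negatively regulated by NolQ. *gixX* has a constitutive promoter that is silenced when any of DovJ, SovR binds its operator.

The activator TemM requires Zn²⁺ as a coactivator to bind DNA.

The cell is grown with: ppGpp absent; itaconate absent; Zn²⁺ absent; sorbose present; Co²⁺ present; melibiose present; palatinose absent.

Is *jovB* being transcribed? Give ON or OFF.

Melibiose is present, so LomN is inactive.
With no repressor bound, *sibY* is transcribed.
So SibY is produced and active.
No repressor is bound and SibY is active, so *dovJ* is transcribed.
So DovJ is produced and active.
Palatinose is absent, so DovH is active.
With repressor DovH bound, *dulU* is not transcribed.
So DulU is not produced.
With no repressor bound, *sovR* is transcribed.
So SovR is produced and active.
With repressor DovJ bound, *gixX* is not transcribed.
So GixX is not produced.
TemK is produced constitutively and is active.
ppGpp is absent, so CilQ is inactive.
Itaconate is absent, so GixN is active.
With repressor GixN bound, *quvZ* is not transcribed.
So QuvZ is not produced.
Co²⁺ is present, so VorH is active.
Zn²⁺ is absent, so TemM is inactive.
Required activator TemM is absent, so *cilZ* is not transcribed.
So CilZ is not produced.
Required activator CilZ is absent, so *holD* is not transcribed.
So HolD is not produced.
No repressor is bound and TemK is active, so *jovB* is transcribed.

ON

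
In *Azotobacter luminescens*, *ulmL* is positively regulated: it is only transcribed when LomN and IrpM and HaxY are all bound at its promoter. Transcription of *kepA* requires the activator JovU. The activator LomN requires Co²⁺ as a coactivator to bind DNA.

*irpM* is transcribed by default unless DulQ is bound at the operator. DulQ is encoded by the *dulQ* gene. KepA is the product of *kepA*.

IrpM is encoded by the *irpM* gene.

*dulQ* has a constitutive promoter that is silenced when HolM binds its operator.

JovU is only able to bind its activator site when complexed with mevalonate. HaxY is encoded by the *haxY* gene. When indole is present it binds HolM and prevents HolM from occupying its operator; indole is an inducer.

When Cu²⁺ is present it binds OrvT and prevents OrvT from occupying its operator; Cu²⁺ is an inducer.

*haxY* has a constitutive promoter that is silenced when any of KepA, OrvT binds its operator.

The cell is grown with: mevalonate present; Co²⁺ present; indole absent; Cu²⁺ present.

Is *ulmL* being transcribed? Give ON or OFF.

Co²⁺ is present, so LomN is active.
Indole is absent, so HolM is active.
With repressor HolM bound, *dulQ* is not transcribed.
So DulQ is not produced.
With no repressor bound, *irpM* is transcribed.
So IrpM is produced and active.
Mevalonate is present, so JovU is active.
No repressor is bound and JovU is active, so *kepA* is transcribed.
So KepA is produced and active.
Cu²⁺ is present, so OrvT is inactive.
With repressor KepA bound, *haxY* is not transcribed.
So HaxY is not produced.
Required activator HaxY is absent, so *ulmL* is not transcribed.

OFF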